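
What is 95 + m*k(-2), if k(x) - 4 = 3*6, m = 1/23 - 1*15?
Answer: -5383/23 ≈ -234.04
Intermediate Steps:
m = -344/23 (m = 1/23 - 15 = -344/23 ≈ -14.957)
k(x) = 22 (k(x) = 4 + 3*6 = 4 + 18 = 22)
95 + m*k(-2) = 95 - 344/23*22 = 95 - 7568/23 = -5383/23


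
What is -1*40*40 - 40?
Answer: -1640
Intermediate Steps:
-1*40*40 - 40 = -40*40 - 40 = -1600 - 40 = -1640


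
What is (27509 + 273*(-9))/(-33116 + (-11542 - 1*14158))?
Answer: -6263/14704 ≈ -0.42594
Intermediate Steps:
(27509 + 273*(-9))/(-33116 + (-11542 - 1*14158)) = (27509 - 2457)/(-33116 + (-11542 - 14158)) = 25052/(-33116 - 25700) = 25052/(-58816) = 25052*(-1/58816) = -6263/14704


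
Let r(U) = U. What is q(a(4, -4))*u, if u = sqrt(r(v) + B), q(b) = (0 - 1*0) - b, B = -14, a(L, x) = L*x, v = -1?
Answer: 16*I*sqrt(15) ≈ 61.968*I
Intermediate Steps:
q(b) = -b (q(b) = (0 + 0) - b = 0 - b = -b)
u = I*sqrt(15) (u = sqrt(-1 - 14) = sqrt(-15) = I*sqrt(15) ≈ 3.873*I)
q(a(4, -4))*u = (-4*(-4))*(I*sqrt(15)) = (-1*(-16))*(I*sqrt(15)) = 16*(I*sqrt(15)) = 16*I*sqrt(15)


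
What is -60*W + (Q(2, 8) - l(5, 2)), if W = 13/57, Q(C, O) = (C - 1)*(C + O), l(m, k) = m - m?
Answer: -70/19 ≈ -3.6842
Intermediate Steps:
l(m, k) = 0
Q(C, O) = (-1 + C)*(C + O)
W = 13/57 (W = 13*(1/57) = 13/57 ≈ 0.22807)
-60*W + (Q(2, 8) - l(5, 2)) = -60*13/57 + ((2² - 1*2 - 1*8 + 2*8) - 1*0) = -260/19 + ((4 - 2 - 8 + 16) + 0) = -260/19 + (10 + 0) = -260/19 + 10 = -70/19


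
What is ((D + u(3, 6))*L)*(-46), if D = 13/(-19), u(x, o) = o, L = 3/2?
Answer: -6969/19 ≈ -366.79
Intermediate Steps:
L = 3/2 (L = 3*(½) = 3/2 ≈ 1.5000)
D = -13/19 (D = 13*(-1/19) = -13/19 ≈ -0.68421)
((D + u(3, 6))*L)*(-46) = ((-13/19 + 6)*(3/2))*(-46) = ((101/19)*(3/2))*(-46) = (303/38)*(-46) = -6969/19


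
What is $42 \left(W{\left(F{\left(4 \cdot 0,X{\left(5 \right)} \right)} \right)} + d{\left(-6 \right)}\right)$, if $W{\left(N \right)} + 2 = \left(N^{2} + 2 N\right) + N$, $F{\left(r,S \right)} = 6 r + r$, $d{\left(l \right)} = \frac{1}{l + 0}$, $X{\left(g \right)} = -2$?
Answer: $-91$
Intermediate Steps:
$d{\left(l \right)} = \frac{1}{l}$
$F{\left(r,S \right)} = 7 r$
$W{\left(N \right)} = -2 + N^{2} + 3 N$ ($W{\left(N \right)} = -2 + \left(\left(N^{2} + 2 N\right) + N\right) = -2 + \left(N^{2} + 3 N\right) = -2 + N^{2} + 3 N$)
$42 \left(W{\left(F{\left(4 \cdot 0,X{\left(5 \right)} \right)} \right)} + d{\left(-6 \right)}\right) = 42 \left(\left(-2 + \left(7 \cdot 4 \cdot 0\right)^{2} + 3 \cdot 7 \cdot 4 \cdot 0\right) + \frac{1}{-6}\right) = 42 \left(\left(-2 + \left(7 \cdot 0\right)^{2} + 3 \cdot 7 \cdot 0\right) - \frac{1}{6}\right) = 42 \left(\left(-2 + 0^{2} + 3 \cdot 0\right) - \frac{1}{6}\right) = 42 \left(\left(-2 + 0 + 0\right) - \frac{1}{6}\right) = 42 \left(-2 - \frac{1}{6}\right) = 42 \left(- \frac{13}{6}\right) = -91$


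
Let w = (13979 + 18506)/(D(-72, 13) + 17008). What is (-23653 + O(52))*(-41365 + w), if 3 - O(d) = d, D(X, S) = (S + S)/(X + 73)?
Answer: 8349964840175/8517 ≈ 9.8039e+8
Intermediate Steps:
D(X, S) = 2*S/(73 + X) (D(X, S) = (2*S)/(73 + X) = 2*S/(73 + X))
O(d) = 3 - d
w = 32485/17034 (w = (13979 + 18506)/(2*13/(73 - 72) + 17008) = 32485/(2*13/1 + 17008) = 32485/(2*13*1 + 17008) = 32485/(26 + 17008) = 32485/17034 ≈ 1.9071)
(-23653 + O(52))*(-41365 + w) = (-23653 + (3 - 1*52))*(-41365 + 32485/17034) = (-23653 + (3 - 52))*(-704578925/17034) = (-23653 - 49)*(-704578925/17034) = -23702*(-704578925/17034) = 8349964840175/8517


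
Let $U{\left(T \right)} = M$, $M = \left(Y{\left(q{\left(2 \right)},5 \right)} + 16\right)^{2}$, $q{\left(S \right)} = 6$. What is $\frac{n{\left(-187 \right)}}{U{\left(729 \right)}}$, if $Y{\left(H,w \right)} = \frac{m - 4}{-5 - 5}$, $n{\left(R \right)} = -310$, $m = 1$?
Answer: $- \frac{31000}{26569} \approx -1.1668$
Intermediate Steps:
$Y{\left(H,w \right)} = \frac{3}{10}$ ($Y{\left(H,w \right)} = \frac{1 - 4}{-5 - 5} = - \frac{3}{-10} = \left(-3\right) \left(- \frac{1}{10}\right) = \frac{3}{10}$)
$M = \frac{26569}{100}$ ($M = \left(\frac{3}{10} + 16\right)^{2} = \left(\frac{163}{10}\right)^{2} = \frac{26569}{100} \approx 265.69$)
$U{\left(T \right)} = \frac{26569}{100}$
$\frac{n{\left(-187 \right)}}{U{\left(729 \right)}} = - \frac{310}{\frac{26569}{100}} = \left(-310\right) \frac{100}{26569} = - \frac{31000}{26569}$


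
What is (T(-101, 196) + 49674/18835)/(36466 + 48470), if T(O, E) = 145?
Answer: 2780749/1599769560 ≈ 0.0017382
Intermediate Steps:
(T(-101, 196) + 49674/18835)/(36466 + 48470) = (145 + 49674/18835)/(36466 + 48470) = (145 + 49674*(1/18835))/84936 = (145 + 49674/18835)*(1/84936) = (2780749/18835)*(1/84936) = 2780749/1599769560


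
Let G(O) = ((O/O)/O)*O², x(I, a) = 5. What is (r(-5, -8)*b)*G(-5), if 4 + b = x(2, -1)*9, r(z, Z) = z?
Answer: 1025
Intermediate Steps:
b = 41 (b = -4 + 5*9 = -4 + 45 = 41)
G(O) = O (G(O) = (1/O)*O² = O²/O = O)
(r(-5, -8)*b)*G(-5) = -5*41*(-5) = -205*(-5) = 1025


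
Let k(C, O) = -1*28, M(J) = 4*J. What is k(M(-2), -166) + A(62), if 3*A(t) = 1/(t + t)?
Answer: -10415/372 ≈ -27.997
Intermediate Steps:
k(C, O) = -28
A(t) = 1/(6*t) (A(t) = 1/(3*(t + t)) = 1/(3*((2*t))) = (1/(2*t))/3 = 1/(6*t))
k(M(-2), -166) + A(62) = -28 + (⅙)/62 = -28 + (⅙)*(1/62) = -28 + 1/372 = -10415/372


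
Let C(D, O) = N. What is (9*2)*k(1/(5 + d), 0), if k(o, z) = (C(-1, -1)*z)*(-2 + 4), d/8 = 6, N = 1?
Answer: 0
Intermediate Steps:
d = 48 (d = 8*6 = 48)
C(D, O) = 1
k(o, z) = 2*z (k(o, z) = (1*z)*(-2 + 4) = z*2 = 2*z)
(9*2)*k(1/(5 + d), 0) = (9*2)*(2*0) = 18*0 = 0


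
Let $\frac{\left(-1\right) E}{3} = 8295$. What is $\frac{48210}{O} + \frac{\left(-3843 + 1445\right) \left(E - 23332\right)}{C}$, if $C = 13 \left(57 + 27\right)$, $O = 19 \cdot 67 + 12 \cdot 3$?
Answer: $\frac{831895277}{7854} \approx 1.0592 \cdot 10^{5}$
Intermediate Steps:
$E = -24885$ ($E = \left(-3\right) 8295 = -24885$)
$O = 1309$ ($O = 1273 + 36 = 1309$)
$C = 1092$ ($C = 13 \cdot 84 = 1092$)
$\frac{48210}{O} + \frac{\left(-3843 + 1445\right) \left(E - 23332\right)}{C} = \frac{48210}{1309} + \frac{\left(-3843 + 1445\right) \left(-24885 - 23332\right)}{1092} = 48210 \cdot \frac{1}{1309} + \left(-2398\right) \left(-48217\right) \frac{1}{1092} = \frac{48210}{1309} + 115624366 \cdot \frac{1}{1092} = \frac{48210}{1309} + \frac{4447091}{42} = \frac{831895277}{7854}$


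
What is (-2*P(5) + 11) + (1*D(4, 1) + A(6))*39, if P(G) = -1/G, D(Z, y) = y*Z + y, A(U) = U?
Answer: 2202/5 ≈ 440.40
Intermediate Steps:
D(Z, y) = y + Z*y (D(Z, y) = Z*y + y = y + Z*y)
(-2*P(5) + 11) + (1*D(4, 1) + A(6))*39 = (-(-2)/5 + 11) + (1*(1*(1 + 4)) + 6)*39 = (-(-2)/5 + 11) + (1*(1*5) + 6)*39 = (-2*(-⅕) + 11) + (1*5 + 6)*39 = (⅖ + 11) + (5 + 6)*39 = 57/5 + 11*39 = 57/5 + 429 = 2202/5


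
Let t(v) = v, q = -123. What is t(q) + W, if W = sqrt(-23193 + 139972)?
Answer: -123 + 13*sqrt(691) ≈ 218.73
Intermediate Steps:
W = 13*sqrt(691) (W = sqrt(116779) = 13*sqrt(691) ≈ 341.73)
t(q) + W = -123 + 13*sqrt(691)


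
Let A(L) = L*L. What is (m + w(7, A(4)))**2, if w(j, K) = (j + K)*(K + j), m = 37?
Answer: 320356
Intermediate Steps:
A(L) = L**2
w(j, K) = (K + j)**2 (w(j, K) = (K + j)*(K + j) = (K + j)**2)
(m + w(7, A(4)))**2 = (37 + (4**2 + 7)**2)**2 = (37 + (16 + 7)**2)**2 = (37 + 23**2)**2 = (37 + 529)**2 = 566**2 = 320356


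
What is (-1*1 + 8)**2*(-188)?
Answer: -9212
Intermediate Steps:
(-1*1 + 8)**2*(-188) = (-1 + 8)**2*(-188) = 7**2*(-188) = 49*(-188) = -9212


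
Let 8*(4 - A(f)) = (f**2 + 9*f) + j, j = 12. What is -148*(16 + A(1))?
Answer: -2553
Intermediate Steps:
A(f) = 5/2 - 9*f/8 - f**2/8 (A(f) = 4 - ((f**2 + 9*f) + 12)/8 = 4 - (12 + f**2 + 9*f)/8 = 4 + (-3/2 - 9*f/8 - f**2/8) = 5/2 - 9*f/8 - f**2/8)
-148*(16 + A(1)) = -148*(16 + (5/2 - 9/8*1 - 1/8*1**2)) = -148*(16 + (5/2 - 9/8 - 1/8*1)) = -148*(16 + (5/2 - 9/8 - 1/8)) = -148*(16 + 5/4) = -148*69/4 = -2553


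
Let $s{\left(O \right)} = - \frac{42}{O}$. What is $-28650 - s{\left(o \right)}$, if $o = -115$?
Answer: $- \frac{3294792}{115} \approx -28650.0$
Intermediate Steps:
$-28650 - s{\left(o \right)} = -28650 - - \frac{42}{-115} = -28650 - \left(-42\right) \left(- \frac{1}{115}\right) = -28650 - \frac{42}{115} = - \frac{3294792}{115}$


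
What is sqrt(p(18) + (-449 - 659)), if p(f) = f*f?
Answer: 28*I ≈ 28.0*I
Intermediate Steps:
p(f) = f**2
sqrt(p(18) + (-449 - 659)) = sqrt(18**2 + (-449 - 659)) = sqrt(324 - 1108) = sqrt(-784) = 28*I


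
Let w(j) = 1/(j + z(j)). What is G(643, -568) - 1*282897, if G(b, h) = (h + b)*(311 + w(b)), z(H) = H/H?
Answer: -167164293/644 ≈ -2.5957e+5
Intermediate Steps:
z(H) = 1
w(j) = 1/(1 + j) (w(j) = 1/(j + 1) = 1/(1 + j))
G(b, h) = (311 + 1/(1 + b))*(b + h) (G(b, h) = (h + b)*(311 + 1/(1 + b)) = (b + h)*(311 + 1/(1 + b)) = (311 + 1/(1 + b))*(b + h))
G(643, -568) - 1*282897 = (643 - 568 + 311*(1 + 643)*(643 - 568))/(1 + 643) - 1*282897 = (643 - 568 + 311*644*75)/644 - 282897 = (643 - 568 + 15021300)/644 - 282897 = (1/644)*15021375 - 282897 = 15021375/644 - 282897 = -167164293/644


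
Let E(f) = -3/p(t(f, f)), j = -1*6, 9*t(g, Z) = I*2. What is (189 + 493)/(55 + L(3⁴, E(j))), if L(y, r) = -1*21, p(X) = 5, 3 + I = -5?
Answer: 341/17 ≈ 20.059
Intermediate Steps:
I = -8 (I = -3 - 5 = -8)
t(g, Z) = -16/9 (t(g, Z) = (-8*2)/9 = (⅑)*(-16) = -16/9)
j = -6
E(f) = -⅗ (E(f) = -3/5 = -3*⅕ = -⅗)
L(y, r) = -21
(189 + 493)/(55 + L(3⁴, E(j))) = (189 + 493)/(55 - 21) = 682/34 = 682*(1/34) = 341/17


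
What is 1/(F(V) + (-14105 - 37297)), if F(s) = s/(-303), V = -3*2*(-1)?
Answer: -101/5191604 ≈ -1.9454e-5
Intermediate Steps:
V = 6 (V = -6*(-1) = 6)
F(s) = -s/303 (F(s) = s*(-1/303) = -s/303)
1/(F(V) + (-14105 - 37297)) = 1/(-1/303*6 + (-14105 - 37297)) = 1/(-2/101 - 51402) = 1/(-5191604/101) = -101/5191604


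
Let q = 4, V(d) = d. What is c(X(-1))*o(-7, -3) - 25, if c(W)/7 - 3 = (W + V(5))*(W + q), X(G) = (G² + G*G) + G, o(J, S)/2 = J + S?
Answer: -4645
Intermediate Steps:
o(J, S) = 2*J + 2*S (o(J, S) = 2*(J + S) = 2*J + 2*S)
X(G) = G + 2*G² (X(G) = (G² + G²) + G = 2*G² + G = G + 2*G²)
c(W) = 21 + 7*(4 + W)*(5 + W) (c(W) = 21 + 7*((W + 5)*(W + 4)) = 21 + 7*((5 + W)*(4 + W)) = 21 + 7*((4 + W)*(5 + W)) = 21 + 7*(4 + W)*(5 + W))
c(X(-1))*o(-7, -3) - 25 = (161 + 7*(-(1 + 2*(-1)))² + 63*(-(1 + 2*(-1))))*(2*(-7) + 2*(-3)) - 25 = (161 + 7*(-(1 - 2))² + 63*(-(1 - 2)))*(-14 - 6) - 25 = (161 + 7*(-1*(-1))² + 63*(-1*(-1)))*(-20) - 25 = (161 + 7*1² + 63*1)*(-20) - 25 = (161 + 7*1 + 63)*(-20) - 25 = (161 + 7 + 63)*(-20) - 25 = 231*(-20) - 25 = -4620 - 25 = -4645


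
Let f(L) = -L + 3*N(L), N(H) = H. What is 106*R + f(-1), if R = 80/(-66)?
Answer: -4306/33 ≈ -130.48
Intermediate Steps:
R = -40/33 (R = 80*(-1/66) = -40/33 ≈ -1.2121)
f(L) = 2*L (f(L) = -L + 3*L = 2*L)
106*R + f(-1) = 106*(-40/33) + 2*(-1) = -4240/33 - 2 = -4306/33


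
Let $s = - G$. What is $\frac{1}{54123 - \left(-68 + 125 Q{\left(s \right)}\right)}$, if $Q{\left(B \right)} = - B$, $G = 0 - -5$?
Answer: $\frac{1}{53566} \approx 1.8669 \cdot 10^{-5}$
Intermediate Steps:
$G = 5$ ($G = 0 + 5 = 5$)
$s = -5$ ($s = \left(-1\right) 5 = -5$)
$\frac{1}{54123 - \left(-68 + 125 Q{\left(s \right)}\right)} = \frac{1}{54123 + \left(68 - 125 \left(\left(-1\right) \left(-5\right)\right)\right)} = \frac{1}{54123 + \left(68 - 625\right)} = \frac{1}{54123 - 557} = \frac{1}{53566}$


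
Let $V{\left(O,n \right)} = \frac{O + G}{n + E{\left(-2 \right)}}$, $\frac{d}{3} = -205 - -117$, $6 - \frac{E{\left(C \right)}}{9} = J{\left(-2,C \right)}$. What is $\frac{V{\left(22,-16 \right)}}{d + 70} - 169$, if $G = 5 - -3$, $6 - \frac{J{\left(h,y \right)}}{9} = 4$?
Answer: $- \frac{2032717}{12028} \approx -169.0$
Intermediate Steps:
$J{\left(h,y \right)} = 18$ ($J{\left(h,y \right)} = 54 - 36 = 18$)
$E{\left(C \right)} = -108$ ($E{\left(C \right)} = 54 - 162 = -108$)
$G = 8$ ($G = 5 + 3 = 8$)
$d = -264$ ($d = 3 \left(-205 - -117\right) = 3 \left(-205 + 117\right) = 3 \left(-88\right) = -264$)
$V{\left(O,n \right)} = \frac{8 + O}{-108 + n}$ ($V{\left(O,n \right)} = \frac{O + 8}{n - 108} = \frac{8 + O}{-108 + n}$)
$\frac{V{\left(22,-16 \right)}}{d + 70} - 169 = \frac{\frac{1}{-108 - 16} \left(8 + 22\right)}{-264 + 70} - 169 = \frac{\frac{1}{-124} \cdot 30}{-194} - 169 = - \frac{\left(- \frac{1}{124}\right) 30}{194} - 169 = \left(- \frac{1}{194}\right) \left(- \frac{15}{62}\right) - 169 = \frac{15}{12028} - 169 = - \frac{2032717}{12028}$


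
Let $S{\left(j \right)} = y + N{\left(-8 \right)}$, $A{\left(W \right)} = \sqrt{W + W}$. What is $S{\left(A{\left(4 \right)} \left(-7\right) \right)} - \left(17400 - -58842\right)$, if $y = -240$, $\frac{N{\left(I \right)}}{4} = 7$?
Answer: $-76454$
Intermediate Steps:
$N{\left(I \right)} = 28$ ($N{\left(I \right)} = 4 \cdot 7 = 28$)
$A{\left(W \right)} = \sqrt{2} \sqrt{W}$ ($A{\left(W \right)} = \sqrt{2 W} = \sqrt{2} \sqrt{W}$)
$S{\left(j \right)} = -212$ ($S{\left(j \right)} = -240 + 28 = -212$)
$S{\left(A{\left(4 \right)} \left(-7\right) \right)} - \left(17400 - -58842\right) = -212 - \left(17400 - -58842\right) = -212 - \left(17400 + 58842\right) = -212 - 76242 = -76454$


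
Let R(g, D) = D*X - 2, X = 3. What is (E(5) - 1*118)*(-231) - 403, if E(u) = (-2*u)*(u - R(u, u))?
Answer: 8375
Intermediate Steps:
R(g, D) = -2 + 3*D (R(g, D) = D*3 - 2 = 3*D - 2 = -2 + 3*D)
E(u) = -2*u*(2 - 2*u) (E(u) = (-2*u)*(u - (-2 + 3*u)) = (-2*u)*(u + (2 - 3*u)) = (-2*u)*(2 - 2*u) = -2*u*(2 - 2*u))
(E(5) - 1*118)*(-231) - 403 = (4*5*(-1 + 5) - 1*118)*(-231) - 403 = (4*5*4 - 118)*(-231) - 403 = (80 - 118)*(-231) - 403 = -38*(-231) - 403 = 8778 - 403 = 8375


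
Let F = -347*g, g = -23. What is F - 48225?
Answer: -40244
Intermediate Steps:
F = 7981 (F = -347*(-23) = 7981)
F - 48225 = 7981 - 48225 = -40244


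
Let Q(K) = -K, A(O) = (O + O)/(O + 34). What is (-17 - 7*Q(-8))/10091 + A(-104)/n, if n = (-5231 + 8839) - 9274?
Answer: -7763047/1000573105 ≈ -0.0077586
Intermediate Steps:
A(O) = 2*O/(34 + O) (A(O) = (2*O)/(34 + O) = 2*O/(34 + O))
n = -5666 (n = 3608 - 9274 = -5666)
(-17 - 7*Q(-8))/10091 + A(-104)/n = (-17 - (-7)*(-8))/10091 + (2*(-104)/(34 - 104))/(-5666) = (-17 - 7*8)*(1/10091) + (2*(-104)/(-70))*(-1/5666) = (-17 - 56)*(1/10091) + (2*(-104)*(-1/70))*(-1/5666) = -73*1/10091 + (104/35)*(-1/5666) = -73/10091 - 52/99155 = -7763047/1000573105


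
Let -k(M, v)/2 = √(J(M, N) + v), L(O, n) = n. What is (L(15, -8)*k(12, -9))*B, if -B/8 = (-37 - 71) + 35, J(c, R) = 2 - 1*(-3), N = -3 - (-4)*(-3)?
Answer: 18688*I ≈ 18688.0*I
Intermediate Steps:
N = -15 (N = -3 - 1*12 = -3 - 12 = -15)
J(c, R) = 5 (J(c, R) = 2 + 3 = 5)
B = 584 (B = -8*((-37 - 71) + 35) = -8*(-108 + 35) = -8*(-73) = 584)
k(M, v) = -2*√(5 + v)
(L(15, -8)*k(12, -9))*B = -(-16)*√(5 - 9)*584 = -(-16)*√(-4)*584 = -(-16)*2*I*584 = -(-32)*I*584 = (32*I)*584 = 18688*I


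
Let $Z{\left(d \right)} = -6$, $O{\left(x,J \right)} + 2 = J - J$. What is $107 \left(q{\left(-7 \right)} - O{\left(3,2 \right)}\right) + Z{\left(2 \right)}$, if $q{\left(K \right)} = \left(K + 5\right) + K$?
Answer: $-755$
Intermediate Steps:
$O{\left(x,J \right)} = -2$ ($O{\left(x,J \right)} = -2 + \left(J - J\right) = -2 + 0 = -2$)
$q{\left(K \right)} = 5 + 2 K$ ($q{\left(K \right)} = \left(5 + K\right) + K = 5 + 2 K$)
$107 \left(q{\left(-7 \right)} - O{\left(3,2 \right)}\right) + Z{\left(2 \right)} = 107 \left(\left(5 + 2 \left(-7\right)\right) - -2\right) - 6 = 107 \left(\left(5 - 14\right) + 2\right) - 6 = 107 \left(-9 + 2\right) - 6 = 107 \left(-7\right) - 6 = -749 - 6 = -755$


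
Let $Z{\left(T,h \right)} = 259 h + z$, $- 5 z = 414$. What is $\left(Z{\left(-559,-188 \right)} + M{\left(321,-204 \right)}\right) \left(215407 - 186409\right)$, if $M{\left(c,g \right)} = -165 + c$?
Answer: $- \frac{7049239812}{5} \approx -1.4098 \cdot 10^{9}$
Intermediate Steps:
$z = - \frac{414}{5}$ ($z = \left(- \frac{1}{5}\right) 414 = - \frac{414}{5} \approx -82.8$)
$Z{\left(T,h \right)} = - \frac{414}{5} + 259 h$ ($Z{\left(T,h \right)} = 259 h - \frac{414}{5} = - \frac{414}{5} + 259 h$)
$\left(Z{\left(-559,-188 \right)} + M{\left(321,-204 \right)}\right) \left(215407 - 186409\right) = \left(\left(- \frac{414}{5} + 259 \left(-188\right)\right) + \left(-165 + 321\right)\right) \left(215407 - 186409\right) = \left(\left(- \frac{414}{5} - 48692\right) + 156\right) 28998 = \left(- \frac{243874}{5} + 156\right) 28998 = \left(- \frac{243094}{5}\right) 28998 = - \frac{7049239812}{5}$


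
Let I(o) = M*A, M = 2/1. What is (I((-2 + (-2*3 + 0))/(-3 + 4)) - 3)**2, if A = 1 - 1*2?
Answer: 25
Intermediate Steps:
M = 2 (M = 2*1 = 2)
A = -1 (A = 1 - 2 = -1)
I(o) = -2 (I(o) = 2*(-1) = -2)
(I((-2 + (-2*3 + 0))/(-3 + 4)) - 3)**2 = (-2 - 3)**2 = (-5)**2 = 25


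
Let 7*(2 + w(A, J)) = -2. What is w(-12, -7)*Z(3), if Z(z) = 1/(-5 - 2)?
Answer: 16/49 ≈ 0.32653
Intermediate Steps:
Z(z) = -⅐ (Z(z) = 1/(-7) = -⅐)
w(A, J) = -16/7 (w(A, J) = -2 + (⅐)*(-2) = -2 - 2/7 = -16/7)
w(-12, -7)*Z(3) = -16/7*(-⅐) = 16/49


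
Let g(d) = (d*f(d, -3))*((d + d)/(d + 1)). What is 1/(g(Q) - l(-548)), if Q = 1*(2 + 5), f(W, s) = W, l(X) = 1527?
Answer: -4/5765 ≈ -0.00069384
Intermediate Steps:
Q = 7 (Q = 1*7 = 7)
g(d) = 2*d**3/(1 + d) (g(d) = (d*d)*((d + d)/(d + 1)) = d**2*((2*d)/(1 + d)) = d**2*(2*d/(1 + d)) = 2*d**3/(1 + d))
1/(g(Q) - l(-548)) = 1/(2*7**3/(1 + 7) - 1*1527) = 1/(2*343/8 - 1527) = 1/(2*343*(1/8) - 1527) = 1/(343/4 - 1527) = 1/(-5765/4) = -4/5765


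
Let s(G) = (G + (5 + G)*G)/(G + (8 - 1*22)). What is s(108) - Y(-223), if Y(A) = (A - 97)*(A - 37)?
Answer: -3904244/47 ≈ -83069.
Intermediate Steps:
Y(A) = (-97 + A)*(-37 + A)
s(G) = (G + G*(5 + G))/(-14 + G) (s(G) = (G + G*(5 + G))/(G + (8 - 22)) = (G + G*(5 + G))/(G - 14) = (G + G*(5 + G))/(-14 + G))
s(108) - Y(-223) = 108*(6 + 108)/(-14 + 108) - (3589 + (-223)² - 134*(-223)) = 108*114/94 - (3589 + 49729 + 29882) = 108*(1/94)*114 - 1*83200 = 6156/47 - 83200 = -3904244/47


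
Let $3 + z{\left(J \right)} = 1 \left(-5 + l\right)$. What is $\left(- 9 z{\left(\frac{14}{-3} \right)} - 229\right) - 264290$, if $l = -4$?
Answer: $-264411$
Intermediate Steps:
$z{\left(J \right)} = -12$ ($z{\left(J \right)} = -3 + 1 \left(-5 - 4\right) = -3 + 1 \left(-9\right) = -3 - 9 = -12$)
$\left(- 9 z{\left(\frac{14}{-3} \right)} - 229\right) - 264290 = \left(\left(-9\right) \left(-12\right) - 229\right) - 264290 = \left(108 - 229\right) - 264290 = -121 - 264290 = -264411$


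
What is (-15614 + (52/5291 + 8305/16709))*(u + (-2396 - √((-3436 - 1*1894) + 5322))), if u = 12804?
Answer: -100466099904008/618233 + 19305553402*I*√2/618233 ≈ -1.6251e+8 + 44162.0*I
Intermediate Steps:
(-15614 + (52/5291 + 8305/16709))*(u + (-2396 - √((-3436 - 1*1894) + 5322))) = (-15614 + (52/5291 + 8305/16709))*(12804 + (-2396 - √((-3436 - 1*1894) + 5322))) = (-15614 + (52*(1/5291) + 8305*(1/16709)))*(12804 + (-2396 - √((-3436 - 1894) + 5322))) = (-15614 + (4/407 + 755/1519))*(12804 + (-2396 - √(-5330 + 5322))) = (-15614 + 313361/618233)*(12804 + (-2396 - √(-8))) = -9652776701*(12804 + (-2396 - 2*I*√2))/618233 = -9652776701*(10408 - 2*I*√2)/618233 = -100466099904008/618233 + 19305553402*I*√2/618233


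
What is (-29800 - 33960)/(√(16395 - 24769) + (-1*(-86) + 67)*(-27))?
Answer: 52678512/3414707 + 12752*I*√8374/3414707 ≈ 15.427 + 0.34174*I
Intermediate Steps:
(-29800 - 33960)/(√(16395 - 24769) + (-1*(-86) + 67)*(-27)) = -63760/(√(-8374) + (86 + 67)*(-27)) = -63760/(I*√8374 + 153*(-27)) = -63760/(I*√8374 - 4131) = -63760/(-4131 + I*√8374)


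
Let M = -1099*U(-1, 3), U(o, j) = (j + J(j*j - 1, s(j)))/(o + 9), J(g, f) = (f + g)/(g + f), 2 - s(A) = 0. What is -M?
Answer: 1099/2 ≈ 549.50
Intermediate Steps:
s(A) = 2 (s(A) = 2 - 1*0 = 2 + 0 = 2)
J(g, f) = 1 (J(g, f) = (f + g)/(f + g) = 1)
U(o, j) = (1 + j)/(9 + o) (U(o, j) = (j + 1)/(o + 9) = (1 + j)/(9 + o))
M = -1099/2 (M = -1099*(1 + 3)/(9 - 1) = -1099*4/8 = -1099*½ = -1099/2 ≈ -549.50)
-M = -1*(-1099/2) = 1099/2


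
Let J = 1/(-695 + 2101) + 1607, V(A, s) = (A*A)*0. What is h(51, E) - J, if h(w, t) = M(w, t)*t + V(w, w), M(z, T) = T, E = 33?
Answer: -728309/1406 ≈ -518.00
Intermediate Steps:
V(A, s) = 0 (V(A, s) = A²*0 = 0)
h(w, t) = t² (h(w, t) = t*t + 0 = t² + 0 = t²)
J = 2259443/1406 (J = 1/1406 + 1607 = 2259443/1406 ≈ 1607.0)
h(51, E) - J = 33² - 1*2259443/1406 = 1089 - 2259443/1406 = -728309/1406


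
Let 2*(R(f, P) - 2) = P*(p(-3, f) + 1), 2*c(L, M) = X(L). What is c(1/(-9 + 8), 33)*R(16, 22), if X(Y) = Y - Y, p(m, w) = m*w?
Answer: 0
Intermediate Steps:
X(Y) = 0
c(L, M) = 0 (c(L, M) = (½)*0 = 0)
R(f, P) = 2 + P*(1 - 3*f)/2 (R(f, P) = 2 + (P*(-3*f + 1))/2 = 2 + (P*(1 - 3*f))/2 = 2 + P*(1 - 3*f)/2)
c(1/(-9 + 8), 33)*R(16, 22) = 0*(2 + (½)*22 - 3/2*22*16) = 0*(2 + 11 - 528) = 0*(-515) = 0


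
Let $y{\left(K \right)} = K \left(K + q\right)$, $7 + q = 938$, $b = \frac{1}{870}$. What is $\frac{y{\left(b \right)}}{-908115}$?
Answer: $- \frac{809971}{687352243500} \approx -1.1784 \cdot 10^{-6}$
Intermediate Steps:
$b = \frac{1}{870} \approx 0.0011494$
$q = 931$ ($q = -7 + 938 = 931$)
$y{\left(K \right)} = K \left(931 + K\right)$ ($y{\left(K \right)} = K \left(K + 931\right) = K \left(931 + K\right)$)
$\frac{y{\left(b \right)}}{-908115} = \frac{\frac{1}{870} \left(931 + \frac{1}{870}\right)}{-908115} = \frac{1}{870} \cdot \frac{809971}{870} \left(- \frac{1}{908115}\right) = \frac{809971}{756900} \left(- \frac{1}{908115}\right) = - \frac{809971}{687352243500}$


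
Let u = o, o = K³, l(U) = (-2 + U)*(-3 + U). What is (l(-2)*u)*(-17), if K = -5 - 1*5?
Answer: 340000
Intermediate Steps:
K = -10 (K = -5 - 5 = -10)
l(U) = (-3 + U)*(-2 + U)
o = -1000 (o = (-10)³ = -1000)
u = -1000
(l(-2)*u)*(-17) = ((6 + (-2)² - 5*(-2))*(-1000))*(-17) = ((6 + 4 + 10)*(-1000))*(-17) = (20*(-1000))*(-17) = -20000*(-17) = 340000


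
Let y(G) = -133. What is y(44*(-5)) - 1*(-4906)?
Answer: 4773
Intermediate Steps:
y(44*(-5)) - 1*(-4906) = -133 - 1*(-4906) = -133 + 4906 = 4773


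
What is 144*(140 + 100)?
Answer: 34560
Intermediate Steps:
144*(140 + 100) = 144*240 = 34560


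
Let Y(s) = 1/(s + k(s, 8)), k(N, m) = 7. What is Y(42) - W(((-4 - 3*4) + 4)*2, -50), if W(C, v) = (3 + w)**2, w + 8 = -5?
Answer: -4899/49 ≈ -99.980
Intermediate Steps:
w = -13 (w = -8 - 5 = -13)
W(C, v) = 100 (W(C, v) = (3 - 13)**2 = (-10)**2 = 100)
Y(s) = 1/(7 + s) (Y(s) = 1/(s + 7) = 1/(7 + s))
Y(42) - W(((-4 - 3*4) + 4)*2, -50) = 1/(7 + 42) - 1*100 = 1/49 - 100 = -4899/49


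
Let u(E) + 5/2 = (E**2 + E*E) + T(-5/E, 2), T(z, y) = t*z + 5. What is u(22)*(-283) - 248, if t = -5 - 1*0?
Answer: -3027432/11 ≈ -2.7522e+5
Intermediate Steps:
t = -5 (t = -5 + 0 = -5)
T(z, y) = 5 - 5*z (T(z, y) = -5*z + 5 = 5 - 5*z)
u(E) = 5/2 + 2*E**2 + 25/E (u(E) = -5/2 + ((E**2 + E*E) + (5 - (-25)/E)) = -5/2 + ((E**2 + E**2) + (5 + 25/E)) = -5/2 + (2*E**2 + (5 + 25/E)) = -5/2 + (5 + 2*E**2 + 25/E) = 5/2 + 2*E**2 + 25/E)
u(22)*(-283) - 248 = (5/2 + 2*22**2 + 25/22)*(-283) - 248 = (5/2 + 2*484 + 25*(1/22))*(-283) - 248 = (5/2 + 968 + 25/22)*(-283) - 248 = (10688/11)*(-283) - 248 = -3024704/11 - 248 = -3027432/11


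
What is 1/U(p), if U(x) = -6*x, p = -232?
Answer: 1/1392 ≈ 0.00071839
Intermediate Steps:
1/U(p) = 1/(-6*(-232)) = 1/1392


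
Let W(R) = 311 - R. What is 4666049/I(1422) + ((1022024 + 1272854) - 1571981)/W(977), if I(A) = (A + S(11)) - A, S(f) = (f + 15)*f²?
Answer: 208338668/523809 ≈ 397.74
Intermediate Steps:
S(f) = f²*(15 + f) (S(f) = (15 + f)*f² = f²*(15 + f))
I(A) = 3146 (I(A) = (A + 11²*(15 + 11)) - A = (A + 121*26) - A = (A + 3146) - A = (3146 + A) - A = 3146)
4666049/I(1422) + ((1022024 + 1272854) - 1571981)/W(977) = 4666049/3146 + ((1022024 + 1272854) - 1571981)/(311 - 1*977) = 4666049*(1/3146) + (2294878 - 1571981)/(311 - 977) = 4666049/3146 + 722897/(-666) = 4666049/3146 + 722897*(-1/666) = 4666049/3146 - 722897/666 = 208338668/523809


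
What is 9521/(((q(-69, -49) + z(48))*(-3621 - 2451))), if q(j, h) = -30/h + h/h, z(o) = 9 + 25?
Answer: -466529/10595640 ≈ -0.044030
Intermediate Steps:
z(o) = 34
q(j, h) = 1 - 30/h (q(j, h) = -30/h + 1 = 1 - 30/h)
9521/(((q(-69, -49) + z(48))*(-3621 - 2451))) = 9521/((((-30 - 49)/(-49) + 34)*(-3621 - 2451))) = 9521/(((-1/49*(-79) + 34)*(-6072))) = 9521/(((79/49 + 34)*(-6072))) = 9521/(((1745/49)*(-6072))) = 9521/(-10595640/49) = 9521*(-49/10595640) = -466529/10595640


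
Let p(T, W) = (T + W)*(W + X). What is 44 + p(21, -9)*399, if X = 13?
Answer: 19196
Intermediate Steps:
p(T, W) = (13 + W)*(T + W) (p(T, W) = (T + W)*(W + 13) = (T + W)*(13 + W) = (13 + W)*(T + W))
44 + p(21, -9)*399 = 44 + ((-9)² + 13*21 + 13*(-9) + 21*(-9))*399 = 44 + (81 + 273 - 117 - 189)*399 = 44 + 48*399 = 44 + 19152 = 19196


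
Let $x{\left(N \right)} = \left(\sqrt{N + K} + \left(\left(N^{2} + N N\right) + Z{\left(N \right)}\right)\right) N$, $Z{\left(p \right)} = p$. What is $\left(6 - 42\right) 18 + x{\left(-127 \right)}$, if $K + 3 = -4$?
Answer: $-4081285 - 127 i \sqrt{134} \approx -4.0813 \cdot 10^{6} - 1470.1 i$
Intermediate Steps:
$K = -7$ ($K = -3 - 4 = -7$)
$x{\left(N \right)} = N \left(N + \sqrt{-7 + N} + 2 N^{2}\right)$ ($x{\left(N \right)} = \left(\sqrt{N - 7} + \left(\left(N^{2} + N N\right) + N\right)\right) N = \left(\sqrt{-7 + N} + \left(\left(N^{2} + N^{2}\right) + N\right)\right) N = \left(\sqrt{-7 + N} + \left(2 N^{2} + N\right)\right) N = \left(\sqrt{-7 + N} + \left(N + 2 N^{2}\right)\right) N = \left(N + \sqrt{-7 + N} + 2 N^{2}\right) N = N \left(N + \sqrt{-7 + N} + 2 N^{2}\right)$)
$\left(6 - 42\right) 18 + x{\left(-127 \right)} = \left(6 - 42\right) 18 - 127 \left(-127 + \sqrt{-7 - 127} + 2 \left(-127\right)^{2}\right) = \left(6 - 42\right) 18 - 127 \left(-127 + \sqrt{-134} + 2 \cdot 16129\right) = \left(-36\right) 18 - 127 \left(-127 + i \sqrt{134} + 32258\right) = -648 - 127 \left(32131 + i \sqrt{134}\right) = -648 - \left(4080637 + 127 i \sqrt{134}\right) = -4081285 - 127 i \sqrt{134}$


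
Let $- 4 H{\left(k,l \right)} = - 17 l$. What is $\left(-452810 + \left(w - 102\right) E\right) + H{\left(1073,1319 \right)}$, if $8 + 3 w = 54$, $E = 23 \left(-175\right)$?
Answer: $- \frac{1180451}{12} \approx -98371.0$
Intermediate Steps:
$E = -4025$
$w = \frac{46}{3}$ ($w = - \frac{8}{3} + \frac{1}{3} \cdot 54 = - \frac{8}{3} + 18 = \frac{46}{3} \approx 15.333$)
$H{\left(k,l \right)} = \frac{17 l}{4}$ ($H{\left(k,l \right)} = - \frac{\left(-17\right) l}{4} = \frac{17 l}{4}$)
$\left(-452810 + \left(w - 102\right) E\right) + H{\left(1073,1319 \right)} = \left(-452810 + \left(\frac{46}{3} - 102\right) \left(-4025\right)\right) + \frac{17}{4} \cdot 1319 = \left(-452810 + \left(\frac{46}{3} - 102\right) \left(-4025\right)\right) + \frac{22423}{4} = \left(-452810 - - \frac{1046500}{3}\right) + \frac{22423}{4} = \left(-452810 + \frac{1046500}{3}\right) + \frac{22423}{4} = - \frac{311930}{3} + \frac{22423}{4} = - \frac{1180451}{12}$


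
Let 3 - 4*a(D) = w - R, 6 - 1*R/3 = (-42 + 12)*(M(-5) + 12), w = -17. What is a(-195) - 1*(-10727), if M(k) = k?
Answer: 10894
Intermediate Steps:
R = 648 (R = 18 - 3*(-42 + 12)*(-5 + 12) = 18 - (-90)*7 = 18 - 3*(-210) = 18 + 630 = 648)
a(D) = 167 (a(D) = ¾ - (-17 - 1*648)/4 = ¾ - (-17 - 648)/4 = ¾ - ¼*(-665) = ¾ + 665/4 = 167)
a(-195) - 1*(-10727) = 167 - 1*(-10727) = 167 + 10727 = 10894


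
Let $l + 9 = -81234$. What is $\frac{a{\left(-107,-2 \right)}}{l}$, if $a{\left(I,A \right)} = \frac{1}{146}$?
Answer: $- \frac{1}{11861478} \approx -8.4307 \cdot 10^{-8}$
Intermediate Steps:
$a{\left(I,A \right)} = \frac{1}{146}$
$l = -81243$ ($l = -9 - 81234 = -81243$)
$\frac{a{\left(-107,-2 \right)}}{l} = \frac{1}{146 \left(-81243\right)} = \frac{1}{146} \left(- \frac{1}{81243}\right) = - \frac{1}{11861478}$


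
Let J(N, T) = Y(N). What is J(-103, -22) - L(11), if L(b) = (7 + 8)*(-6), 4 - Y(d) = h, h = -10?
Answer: 104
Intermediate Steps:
Y(d) = 14 (Y(d) = 4 - 1*(-10) = 4 + 10 = 14)
J(N, T) = 14
L(b) = -90 (L(b) = 15*(-6) = -90)
J(-103, -22) - L(11) = 14 - 1*(-90) = 14 + 90 = 104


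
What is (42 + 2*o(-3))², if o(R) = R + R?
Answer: 900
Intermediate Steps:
o(R) = 2*R
(42 + 2*o(-3))² = (42 + 2*(2*(-3)))² = (42 + 2*(-6))² = (42 - 12)² = 30² = 900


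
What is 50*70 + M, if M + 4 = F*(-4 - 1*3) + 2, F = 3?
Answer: 3477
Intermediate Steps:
M = -23 (M = -4 + (3*(-4 - 1*3) + 2) = -4 + (3*(-4 - 3) + 2) = -4 + (3*(-7) + 2) = -4 + (-21 + 2) = -4 - 19 = -23)
50*70 + M = 50*70 - 23 = 3500 - 23 = 3477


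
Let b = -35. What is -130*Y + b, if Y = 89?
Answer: -11605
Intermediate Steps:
-130*Y + b = -130*89 - 35 = -11570 - 35 = -11605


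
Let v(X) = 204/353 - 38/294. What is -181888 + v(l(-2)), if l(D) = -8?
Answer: -9438326927/51891 ≈ -1.8189e+5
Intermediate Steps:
v(X) = 23281/51891 (v(X) = 204*(1/353) - 38*1/294 = 204/353 - 19/147 = 23281/51891)
-181888 + v(l(-2)) = -181888 + 23281/51891 = -9438326927/51891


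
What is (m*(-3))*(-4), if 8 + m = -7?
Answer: -180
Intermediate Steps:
m = -15 (m = -8 - 7 = -15)
(m*(-3))*(-4) = -15*(-3)*(-4) = 45*(-4) = -180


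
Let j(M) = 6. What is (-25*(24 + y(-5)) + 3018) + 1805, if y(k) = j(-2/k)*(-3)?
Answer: 4673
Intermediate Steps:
y(k) = -18 (y(k) = 6*(-3) = -18)
(-25*(24 + y(-5)) + 3018) + 1805 = (-25*(24 - 18) + 3018) + 1805 = (-25*6 + 3018) + 1805 = (-150 + 3018) + 1805 = 2868 + 1805 = 4673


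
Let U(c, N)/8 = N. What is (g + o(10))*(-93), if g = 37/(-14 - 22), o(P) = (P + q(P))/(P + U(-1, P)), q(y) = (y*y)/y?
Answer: 899/12 ≈ 74.917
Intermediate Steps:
U(c, N) = 8*N
q(y) = y (q(y) = y²/y = y)
o(P) = 2/9 (o(P) = (P + P)/(P + 8*P) = (2*P)/((9*P)) = (2*P)*(1/(9*P)) = 2/9)
g = -37/36 (g = 37/(-36) = 37*(-1/36) = -37/36 ≈ -1.0278)
(g + o(10))*(-93) = (-37/36 + 2/9)*(-93) = -29/36*(-93) = 899/12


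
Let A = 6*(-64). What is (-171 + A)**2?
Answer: 308025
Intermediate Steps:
A = -384
(-171 + A)**2 = (-171 - 384)**2 = (-555)**2 = 308025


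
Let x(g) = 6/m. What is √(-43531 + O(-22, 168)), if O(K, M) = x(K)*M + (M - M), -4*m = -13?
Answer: 61*I*√1963/13 ≈ 207.9*I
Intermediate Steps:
m = 13/4 (m = -¼*(-13) = 13/4 ≈ 3.2500)
x(g) = 24/13 (x(g) = 6/(13/4) = 6*(4/13) = 24/13)
O(K, M) = 24*M/13 (O(K, M) = 24*M/13 + (M - M) = 24*M/13 + 0 = 24*M/13)
√(-43531 + O(-22, 168)) = √(-43531 + (24/13)*168) = √(-43531 + 4032/13) = √(-561871/13) = 61*I*√1963/13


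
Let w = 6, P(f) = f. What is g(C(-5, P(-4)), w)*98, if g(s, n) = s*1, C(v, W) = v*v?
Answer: 2450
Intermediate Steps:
C(v, W) = v²
g(s, n) = s
g(C(-5, P(-4)), w)*98 = (-5)²*98 = 25*98 = 2450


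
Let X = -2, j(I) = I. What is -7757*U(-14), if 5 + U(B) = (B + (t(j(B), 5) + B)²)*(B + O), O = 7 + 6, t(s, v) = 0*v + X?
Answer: 1915979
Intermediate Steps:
t(s, v) = -2 (t(s, v) = 0*v - 2 = 0 - 2 = -2)
O = 13
U(B) = -5 + (13 + B)*(B + (-2 + B)²) (U(B) = -5 + (B + (-2 + B)²)*(B + 13) = -5 + (B + (-2 + B)²)*(13 + B) = -5 + (13 + B)*(B + (-2 + B)²))
-7757*U(-14) = -7757*(47 + (-14)³ - 35*(-14) + 10*(-14)²) = -7757*(47 - 2744 + 490 + 10*196) = -7757*(47 - 2744 + 490 + 1960) = -7757*(-247) = 1915979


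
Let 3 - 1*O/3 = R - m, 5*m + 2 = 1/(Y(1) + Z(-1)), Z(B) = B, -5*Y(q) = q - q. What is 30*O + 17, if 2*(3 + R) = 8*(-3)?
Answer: 1583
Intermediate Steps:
Y(q) = 0 (Y(q) = -(q - q)/5 = -⅕*0 = 0)
R = -15 (R = -3 + (8*(-3))/2 = -3 + (½)*(-24) = -3 - 12 = -15)
m = -⅗ (m = -⅖ + 1/(5*(0 - 1)) = -⅖ + (⅕)/(-1) = -⅖ + (⅕)*(-1) = -⅖ - ⅕ = -⅗ ≈ -0.60000)
O = 261/5 (O = 9 - 3*(-15 - 1*(-⅗)) = 9 - 3*(-15 + ⅗) = 9 - 3*(-72/5) = 9 + 216/5 = 261/5 ≈ 52.200)
30*O + 17 = 30*(261/5) + 17 = 1566 + 17 = 1583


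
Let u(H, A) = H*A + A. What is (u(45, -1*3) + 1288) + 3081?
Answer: 4231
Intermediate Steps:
u(H, A) = A + A*H (u(H, A) = A*H + A = A + A*H)
(u(45, -1*3) + 1288) + 3081 = ((-1*3)*(1 + 45) + 1288) + 3081 = (-3*46 + 1288) + 3081 = (-138 + 1288) + 3081 = 1150 + 3081 = 4231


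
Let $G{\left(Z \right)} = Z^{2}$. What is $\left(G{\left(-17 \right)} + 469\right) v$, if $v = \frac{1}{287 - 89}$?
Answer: $\frac{379}{99} \approx 3.8283$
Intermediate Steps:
$v = \frac{1}{198} \approx 0.0050505$
$\left(G{\left(-17 \right)} + 469\right) v = \left(\left(-17\right)^{2} + 469\right) \frac{1}{198} = \left(289 + 469\right) \frac{1}{198} = 758 \cdot \frac{1}{198} = \frac{379}{99}$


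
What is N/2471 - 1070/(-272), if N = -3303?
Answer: 872777/336056 ≈ 2.5971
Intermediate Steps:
N/2471 - 1070/(-272) = -3303/2471 - 1070/(-272) = -3303*1/2471 - 1070*(-1/272) = -3303/2471 + 535/136 = 872777/336056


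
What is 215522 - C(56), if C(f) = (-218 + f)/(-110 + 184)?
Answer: 7974395/37 ≈ 2.1552e+5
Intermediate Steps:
C(f) = -109/37 + f/74 (C(f) = (-218 + f)/74 = (-218 + f)*(1/74) = -109/37 + f/74)
215522 - C(56) = 215522 - (-109/37 + (1/74)*56) = 215522 - (-109/37 + 28/37) = 215522 - 1*(-81/37) = 215522 + 81/37 = 7974395/37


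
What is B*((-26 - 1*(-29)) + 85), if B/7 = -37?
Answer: -22792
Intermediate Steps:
B = -259 (B = 7*(-37) = -259)
B*((-26 - 1*(-29)) + 85) = -259*((-26 - 1*(-29)) + 85) = -259*((-26 + 29) + 85) = -259*(3 + 85) = -259*88 = -22792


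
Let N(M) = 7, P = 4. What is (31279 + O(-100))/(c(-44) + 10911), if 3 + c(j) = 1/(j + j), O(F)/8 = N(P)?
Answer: 2757480/959903 ≈ 2.8727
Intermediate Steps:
O(F) = 56 (O(F) = 8*7 = 56)
c(j) = -3 + 1/(2*j) (c(j) = -3 + 1/(j + j) = -3 + 1/(2*j))
(31279 + O(-100))/(c(-44) + 10911) = (31279 + 56)/((-3 + (1/2)/(-44)) + 10911) = 31335/((-3 + (1/2)*(-1/44)) + 10911) = 31335/((-3 - 1/88) + 10911) = 31335/(-265/88 + 10911) = 31335/(959903/88) = 31335*(88/959903) = 2757480/959903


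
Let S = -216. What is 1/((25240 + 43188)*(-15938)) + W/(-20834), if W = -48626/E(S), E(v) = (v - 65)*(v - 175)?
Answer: 26514746120025/1248226535045395048 ≈ 2.1242e-5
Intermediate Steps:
E(v) = (-175 + v)*(-65 + v) (E(v) = (-65 + v)*(-175 + v) = (-175 + v)*(-65 + v))
W = -48626/109871 (W = -48626/(11375 + (-216)**2 - 240*(-216)) = -48626/(11375 + 46656 + 51840) = -48626/109871 ≈ -0.44257)
1/((25240 + 43188)*(-15938)) + W/(-20834) = 1/((25240 + 43188)*(-15938)) - 48626/109871/(-20834) = -1/15938/68428 - 48626/109871*(-1/20834) = (1/68428)*(-1/15938) + 24313/1144526207 = -1/1090605464 + 24313/1144526207 = 26514746120025/1248226535045395048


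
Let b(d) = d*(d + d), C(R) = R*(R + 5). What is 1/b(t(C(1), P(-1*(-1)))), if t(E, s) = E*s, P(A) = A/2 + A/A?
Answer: 1/162 ≈ 0.0061728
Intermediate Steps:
C(R) = R*(5 + R)
P(A) = 1 + A/2 (P(A) = A*(1/2) + 1 = A/2 + 1 = 1 + A/2)
b(d) = 2*d**2 (b(d) = d*(2*d) = 2*d**2)
1/b(t(C(1), P(-1*(-1)))) = 1/(2*((1*(5 + 1))*(1 + (-1*(-1))/2))**2) = 1/(2*((1*6)*(1 + (1/2)*1))**2) = 1/(2*(6*(1 + 1/2))**2) = 1/(2*(6*(3/2))**2) = 1/(2*9**2) = 1/(2*81) = 1/162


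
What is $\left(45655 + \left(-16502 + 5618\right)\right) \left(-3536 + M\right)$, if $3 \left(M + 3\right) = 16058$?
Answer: $\frac{189189011}{3} \approx 6.3063 \cdot 10^{7}$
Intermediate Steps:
$M = \frac{16049}{3}$ ($M = -3 + \frac{1}{3} \cdot 16058 = -3 + \frac{16058}{3} = \frac{16049}{3} \approx 5349.7$)
$\left(45655 + \left(-16502 + 5618\right)\right) \left(-3536 + M\right) = \left(45655 + \left(-16502 + 5618\right)\right) \left(-3536 + \frac{16049}{3}\right) = \left(45655 - 10884\right) \frac{5441}{3} = 34771 \cdot \frac{5441}{3} = \frac{189189011}{3}$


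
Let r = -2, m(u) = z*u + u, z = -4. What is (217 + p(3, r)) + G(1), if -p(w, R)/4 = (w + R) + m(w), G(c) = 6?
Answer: 255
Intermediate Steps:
m(u) = -3*u (m(u) = -4*u + u = -3*u)
p(w, R) = -4*R + 8*w (p(w, R) = -4*((w + R) - 3*w) = -4*((R + w) - 3*w) = -4*(R - 2*w) = -4*R + 8*w)
(217 + p(3, r)) + G(1) = (217 + (-4*(-2) + 8*3)) + 6 = (217 + (8 + 24)) + 6 = (217 + 32) + 6 = 249 + 6 = 255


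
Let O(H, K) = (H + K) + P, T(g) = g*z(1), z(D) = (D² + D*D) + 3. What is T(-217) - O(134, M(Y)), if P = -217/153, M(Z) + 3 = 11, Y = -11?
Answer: -187514/153 ≈ -1225.6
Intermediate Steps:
z(D) = 3 + 2*D² (z(D) = (D² + D²) + 3 = 2*D² + 3 = 3 + 2*D²)
M(Z) = 8 (M(Z) = -3 + 11 = 8)
T(g) = 5*g (T(g) = g*(3 + 2*1²) = g*(3 + 2*1) = g*(3 + 2) = g*5 = 5*g)
P = -217/153 (P = -217*1/153 = -217/153 ≈ -1.4183)
O(H, K) = -217/153 + H + K (O(H, K) = (H + K) - 217/153 = -217/153 + H + K)
T(-217) - O(134, M(Y)) = 5*(-217) - (-217/153 + 134 + 8) = -1085 - 1*21509/153 = -1085 - 21509/153 = -187514/153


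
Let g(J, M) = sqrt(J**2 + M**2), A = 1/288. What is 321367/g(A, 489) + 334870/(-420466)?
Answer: -167435/210233 + 92553696*sqrt(793346089)/3966730445 ≈ 656.40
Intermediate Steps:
A = 1/288 ≈ 0.0034722
321367/g(A, 489) + 334870/(-420466) = 321367/(sqrt((1/288)**2 + 489**2)) + 334870/(-420466) = 321367/(sqrt(1/82944 + 239121)) + 334870*(-1/420466) = 321367/(sqrt(19833652225/82944)) - 167435/210233 = 321367/((5*sqrt(793346089)/288)) - 167435/210233 = 321367*(288*sqrt(793346089)/3966730445) - 167435/210233 = 92553696*sqrt(793346089)/3966730445 - 167435/210233 = -167435/210233 + 92553696*sqrt(793346089)/3966730445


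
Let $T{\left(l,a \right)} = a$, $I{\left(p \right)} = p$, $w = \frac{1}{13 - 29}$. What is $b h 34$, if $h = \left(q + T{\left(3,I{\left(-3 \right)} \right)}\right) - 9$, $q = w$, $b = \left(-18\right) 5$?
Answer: $\frac{147645}{4} \approx 36911.0$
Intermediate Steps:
$b = -90$
$w = - \frac{1}{16}$ ($w = \frac{1}{-16} = - \frac{1}{16} \approx -0.0625$)
$q = - \frac{1}{16} \approx -0.0625$
$h = - \frac{193}{16}$ ($h = \left(- \frac{1}{16} - 3\right) - 9 = - \frac{49}{16} - 9 = - \frac{193}{16} \approx -12.063$)
$b h 34 = \left(-90\right) \left(- \frac{193}{16}\right) 34 = \frac{8685}{8} \cdot 34 = \frac{147645}{4}$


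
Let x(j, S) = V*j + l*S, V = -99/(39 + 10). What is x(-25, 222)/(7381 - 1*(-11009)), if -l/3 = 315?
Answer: -685149/60074 ≈ -11.405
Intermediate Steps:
l = -945 (l = -3*315 = -945)
V = -99/49 ≈ -2.0204
x(j, S) = -945*S - 99*j/49 (x(j, S) = -99*j/49 - 945*S = -945*S - 99*j/49)
x(-25, 222)/(7381 - 1*(-11009)) = (-945*222 - 99/49*(-25))/(7381 - 1*(-11009)) = (-209790 + 2475/49)/(7381 + 11009) = -10277235/49/18390 = -10277235/49*1/18390 = -685149/60074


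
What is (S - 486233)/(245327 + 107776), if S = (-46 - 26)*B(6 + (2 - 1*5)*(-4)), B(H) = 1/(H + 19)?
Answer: -17990693/13064811 ≈ -1.3770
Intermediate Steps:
B(H) = 1/(19 + H)
S = -72/37 (S = (-46 - 26)/(19 + (6 + (2 - 1*5)*(-4))) = -72/(19 + (6 + (2 - 5)*(-4))) = -72/(19 + (6 - 3*(-4))) = -72/(19 + (6 + 12)) = -72/(19 + 18) = -72/37 ≈ -1.9459)
(S - 486233)/(245327 + 107776) = (-72/37 - 486233)/(245327 + 107776) = -17990693/37/353103 = -17990693/37*1/353103 = -17990693/13064811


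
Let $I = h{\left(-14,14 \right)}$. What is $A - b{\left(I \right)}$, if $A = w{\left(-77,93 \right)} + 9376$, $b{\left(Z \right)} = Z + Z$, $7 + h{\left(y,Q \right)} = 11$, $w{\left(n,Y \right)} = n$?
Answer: $9291$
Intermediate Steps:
$h{\left(y,Q \right)} = 4$ ($h{\left(y,Q \right)} = -7 + 11 = 4$)
$I = 4$
$b{\left(Z \right)} = 2 Z$
$A = 9299$ ($A = -77 + 9376 = 9299$)
$A - b{\left(I \right)} = 9299 - 2 \cdot 4 = 9299 - 8 = 9291$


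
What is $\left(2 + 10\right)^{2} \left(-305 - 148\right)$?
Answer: $-65232$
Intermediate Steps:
$\left(2 + 10\right)^{2} \left(-305 - 148\right) = 12^{2} \left(-453\right) = 144 \left(-453\right) = -65232$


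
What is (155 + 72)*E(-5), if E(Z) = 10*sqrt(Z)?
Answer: 2270*I*sqrt(5) ≈ 5075.9*I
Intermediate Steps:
(155 + 72)*E(-5) = (155 + 72)*(10*sqrt(-5)) = 227*(10*(I*sqrt(5))) = 227*(10*I*sqrt(5)) = 2270*I*sqrt(5)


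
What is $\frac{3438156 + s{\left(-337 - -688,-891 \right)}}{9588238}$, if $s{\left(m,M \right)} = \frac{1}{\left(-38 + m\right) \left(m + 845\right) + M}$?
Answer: $\frac{1284003425293}{3580794598766} \approx 0.35858$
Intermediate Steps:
$s{\left(m,M \right)} = \frac{1}{M + \left(-38 + m\right) \left(845 + m\right)}$ ($s{\left(m,M \right)} = \frac{1}{\left(-38 + m\right) \left(845 + m\right) + M} = \frac{1}{M + \left(-38 + m\right) \left(845 + m\right)}$)
$\frac{3438156 + s{\left(-337 - -688,-891 \right)}}{9588238} = \frac{3438156 + \frac{1}{-32110 - 891 + \left(-337 - -688\right)^{2} + 807 \left(-337 - -688\right)}}{9588238} = \left(3438156 + \frac{1}{-32110 - 891 + \left(-337 + 688\right)^{2} + 807 \left(-337 + 688\right)}\right) \frac{1}{9588238} = \left(3438156 + \frac{1}{-32110 - 891 + 351^{2} + 807 \cdot 351}\right) \frac{1}{9588238} = \left(3438156 + \frac{1}{-32110 - 891 + 123201 + 283257}\right) \frac{1}{9588238} = \left(3438156 + \frac{1}{373457}\right) \frac{1}{9588238} = \frac{1284003425293}{373457} \cdot \frac{1}{9588238} = \frac{1284003425293}{3580794598766}$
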